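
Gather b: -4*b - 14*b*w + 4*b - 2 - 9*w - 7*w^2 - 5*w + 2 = -14*b*w - 7*w^2 - 14*w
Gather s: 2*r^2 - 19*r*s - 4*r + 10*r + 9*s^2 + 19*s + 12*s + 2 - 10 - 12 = 2*r^2 + 6*r + 9*s^2 + s*(31 - 19*r) - 20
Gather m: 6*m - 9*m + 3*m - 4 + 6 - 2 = 0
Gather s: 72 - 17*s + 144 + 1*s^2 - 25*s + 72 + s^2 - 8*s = 2*s^2 - 50*s + 288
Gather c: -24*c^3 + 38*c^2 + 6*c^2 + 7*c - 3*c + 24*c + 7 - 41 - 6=-24*c^3 + 44*c^2 + 28*c - 40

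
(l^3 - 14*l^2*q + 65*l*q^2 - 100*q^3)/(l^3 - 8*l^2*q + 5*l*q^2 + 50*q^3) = (l - 4*q)/(l + 2*q)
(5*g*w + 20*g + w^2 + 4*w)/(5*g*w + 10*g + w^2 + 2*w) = (w + 4)/(w + 2)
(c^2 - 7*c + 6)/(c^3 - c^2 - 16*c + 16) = (c - 6)/(c^2 - 16)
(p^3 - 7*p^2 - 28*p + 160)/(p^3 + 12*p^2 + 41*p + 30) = (p^2 - 12*p + 32)/(p^2 + 7*p + 6)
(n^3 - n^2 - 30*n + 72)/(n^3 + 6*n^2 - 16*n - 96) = (n - 3)/(n + 4)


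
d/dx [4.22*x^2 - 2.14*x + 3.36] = 8.44*x - 2.14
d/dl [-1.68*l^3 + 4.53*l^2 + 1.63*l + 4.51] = -5.04*l^2 + 9.06*l + 1.63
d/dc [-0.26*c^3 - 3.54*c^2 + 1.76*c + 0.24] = -0.78*c^2 - 7.08*c + 1.76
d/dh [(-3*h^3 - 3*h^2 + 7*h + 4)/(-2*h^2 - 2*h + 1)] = (6*h^4 + 12*h^3 + 11*h^2 + 10*h + 15)/(4*h^4 + 8*h^3 - 4*h + 1)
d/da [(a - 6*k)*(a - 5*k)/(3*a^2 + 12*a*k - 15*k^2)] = 5*k*(3*a^2 - 14*a*k - 13*k^2)/(3*(a^4 + 8*a^3*k + 6*a^2*k^2 - 40*a*k^3 + 25*k^4))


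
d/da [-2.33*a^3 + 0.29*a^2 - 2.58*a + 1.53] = -6.99*a^2 + 0.58*a - 2.58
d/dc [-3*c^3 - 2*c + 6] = -9*c^2 - 2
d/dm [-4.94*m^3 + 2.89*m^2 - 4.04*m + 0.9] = -14.82*m^2 + 5.78*m - 4.04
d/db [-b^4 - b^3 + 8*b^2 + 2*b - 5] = -4*b^3 - 3*b^2 + 16*b + 2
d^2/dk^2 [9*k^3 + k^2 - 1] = 54*k + 2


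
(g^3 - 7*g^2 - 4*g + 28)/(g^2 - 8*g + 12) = (g^2 - 5*g - 14)/(g - 6)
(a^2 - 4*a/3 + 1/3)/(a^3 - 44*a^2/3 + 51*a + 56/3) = (3*a^2 - 4*a + 1)/(3*a^3 - 44*a^2 + 153*a + 56)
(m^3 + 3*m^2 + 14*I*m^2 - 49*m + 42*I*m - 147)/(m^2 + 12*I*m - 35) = (m^2 + m*(3 + 7*I) + 21*I)/(m + 5*I)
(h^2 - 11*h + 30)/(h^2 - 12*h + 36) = (h - 5)/(h - 6)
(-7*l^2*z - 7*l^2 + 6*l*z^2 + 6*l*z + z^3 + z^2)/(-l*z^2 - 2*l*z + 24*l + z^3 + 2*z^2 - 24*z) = (7*l*z + 7*l + z^2 + z)/(z^2 + 2*z - 24)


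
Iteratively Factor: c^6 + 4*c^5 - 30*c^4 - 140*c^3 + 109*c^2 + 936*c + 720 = (c + 4)*(c^5 - 30*c^3 - 20*c^2 + 189*c + 180) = (c + 4)^2*(c^4 - 4*c^3 - 14*c^2 + 36*c + 45) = (c + 1)*(c + 4)^2*(c^3 - 5*c^2 - 9*c + 45) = (c - 3)*(c + 1)*(c + 4)^2*(c^2 - 2*c - 15) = (c - 3)*(c + 1)*(c + 3)*(c + 4)^2*(c - 5)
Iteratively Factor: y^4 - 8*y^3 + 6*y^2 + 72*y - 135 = (y - 3)*(y^3 - 5*y^2 - 9*y + 45) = (y - 5)*(y - 3)*(y^2 - 9) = (y - 5)*(y - 3)*(y + 3)*(y - 3)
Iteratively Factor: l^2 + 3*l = (l + 3)*(l)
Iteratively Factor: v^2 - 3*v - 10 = (v + 2)*(v - 5)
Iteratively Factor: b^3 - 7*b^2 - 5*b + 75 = (b - 5)*(b^2 - 2*b - 15) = (b - 5)^2*(b + 3)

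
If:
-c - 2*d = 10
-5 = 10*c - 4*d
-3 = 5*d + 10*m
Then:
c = -25/12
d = -95/24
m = 403/240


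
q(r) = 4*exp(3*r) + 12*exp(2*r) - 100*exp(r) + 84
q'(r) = 12*exp(3*r) + 24*exp(2*r) - 100*exp(r)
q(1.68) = 510.79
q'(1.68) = 2008.03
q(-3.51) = 81.02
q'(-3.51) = -2.97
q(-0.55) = 31.07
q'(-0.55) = -47.40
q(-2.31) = 74.20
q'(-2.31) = -9.68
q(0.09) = -5.81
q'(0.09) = -64.96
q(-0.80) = 41.85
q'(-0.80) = -39.00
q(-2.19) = 72.96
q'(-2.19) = -10.87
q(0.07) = -4.51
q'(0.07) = -64.84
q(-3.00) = 79.05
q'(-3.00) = -4.92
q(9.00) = 2128980071812.45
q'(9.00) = 6386153916172.49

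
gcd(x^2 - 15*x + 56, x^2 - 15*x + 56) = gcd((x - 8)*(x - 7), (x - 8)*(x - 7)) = x^2 - 15*x + 56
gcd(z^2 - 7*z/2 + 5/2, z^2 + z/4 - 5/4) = z - 1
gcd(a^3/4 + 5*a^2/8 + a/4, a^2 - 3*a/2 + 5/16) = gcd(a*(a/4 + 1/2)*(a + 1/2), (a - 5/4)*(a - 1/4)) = 1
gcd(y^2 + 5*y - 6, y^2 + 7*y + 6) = y + 6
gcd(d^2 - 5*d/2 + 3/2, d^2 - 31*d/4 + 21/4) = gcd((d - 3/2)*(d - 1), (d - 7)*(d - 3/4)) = 1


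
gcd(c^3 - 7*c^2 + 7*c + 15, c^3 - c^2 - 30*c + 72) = c - 3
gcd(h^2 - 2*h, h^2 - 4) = h - 2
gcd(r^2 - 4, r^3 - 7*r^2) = 1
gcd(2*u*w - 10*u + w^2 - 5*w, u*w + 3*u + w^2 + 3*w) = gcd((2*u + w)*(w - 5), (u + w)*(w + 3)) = 1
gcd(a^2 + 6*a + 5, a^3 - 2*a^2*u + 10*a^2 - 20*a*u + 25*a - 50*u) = a + 5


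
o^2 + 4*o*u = o*(o + 4*u)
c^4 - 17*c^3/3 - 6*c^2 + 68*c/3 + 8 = (c - 6)*(c - 2)*(c + 1/3)*(c + 2)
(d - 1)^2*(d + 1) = d^3 - d^2 - d + 1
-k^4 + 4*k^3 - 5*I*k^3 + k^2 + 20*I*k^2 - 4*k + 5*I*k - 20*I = (k - 4)*(k + 5*I)*(I*k - I)*(I*k + I)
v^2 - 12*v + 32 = (v - 8)*(v - 4)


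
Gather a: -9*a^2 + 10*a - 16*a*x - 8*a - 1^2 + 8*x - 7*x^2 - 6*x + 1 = -9*a^2 + a*(2 - 16*x) - 7*x^2 + 2*x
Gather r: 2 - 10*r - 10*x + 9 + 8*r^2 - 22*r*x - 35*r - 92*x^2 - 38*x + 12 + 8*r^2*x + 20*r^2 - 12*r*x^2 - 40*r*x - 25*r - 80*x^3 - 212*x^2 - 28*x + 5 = r^2*(8*x + 28) + r*(-12*x^2 - 62*x - 70) - 80*x^3 - 304*x^2 - 76*x + 28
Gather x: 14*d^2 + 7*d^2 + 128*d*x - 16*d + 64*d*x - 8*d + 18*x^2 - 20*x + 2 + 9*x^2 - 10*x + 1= 21*d^2 - 24*d + 27*x^2 + x*(192*d - 30) + 3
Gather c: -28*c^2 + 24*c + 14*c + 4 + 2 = -28*c^2 + 38*c + 6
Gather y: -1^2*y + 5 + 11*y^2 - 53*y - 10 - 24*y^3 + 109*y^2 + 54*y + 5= -24*y^3 + 120*y^2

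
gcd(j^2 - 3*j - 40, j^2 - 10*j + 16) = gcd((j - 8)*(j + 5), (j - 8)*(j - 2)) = j - 8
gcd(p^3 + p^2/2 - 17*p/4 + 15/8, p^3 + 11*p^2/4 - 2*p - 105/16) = p^2 + p - 15/4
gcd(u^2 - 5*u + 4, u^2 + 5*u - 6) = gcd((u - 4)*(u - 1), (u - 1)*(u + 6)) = u - 1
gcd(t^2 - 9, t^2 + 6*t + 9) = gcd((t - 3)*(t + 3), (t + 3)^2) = t + 3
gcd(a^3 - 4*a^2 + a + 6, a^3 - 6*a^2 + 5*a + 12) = a^2 - 2*a - 3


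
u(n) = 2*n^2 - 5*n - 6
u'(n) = 4*n - 5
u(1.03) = -9.03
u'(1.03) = -0.88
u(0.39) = -7.65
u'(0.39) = -3.44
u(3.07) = -2.50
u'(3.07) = 7.28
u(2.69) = -4.98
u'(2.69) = 5.76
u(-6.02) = 96.58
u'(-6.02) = -29.08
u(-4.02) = 46.42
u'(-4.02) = -21.08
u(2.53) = -5.85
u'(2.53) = 5.12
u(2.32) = -6.84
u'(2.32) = 4.28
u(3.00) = -3.00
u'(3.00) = 7.00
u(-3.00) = 27.00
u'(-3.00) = -17.00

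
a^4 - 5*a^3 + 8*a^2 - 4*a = a*(a - 2)^2*(a - 1)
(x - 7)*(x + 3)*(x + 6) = x^3 + 2*x^2 - 45*x - 126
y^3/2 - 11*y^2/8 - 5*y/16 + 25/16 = (y/2 + 1/2)*(y - 5/2)*(y - 5/4)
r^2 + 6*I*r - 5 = (r + I)*(r + 5*I)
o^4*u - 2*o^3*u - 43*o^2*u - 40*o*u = o*(o - 8)*(o + 5)*(o*u + u)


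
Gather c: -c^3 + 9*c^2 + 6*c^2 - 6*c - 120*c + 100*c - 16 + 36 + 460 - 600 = -c^3 + 15*c^2 - 26*c - 120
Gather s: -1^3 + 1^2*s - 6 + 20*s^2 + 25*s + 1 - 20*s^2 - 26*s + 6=0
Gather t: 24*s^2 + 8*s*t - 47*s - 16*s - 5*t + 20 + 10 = 24*s^2 - 63*s + t*(8*s - 5) + 30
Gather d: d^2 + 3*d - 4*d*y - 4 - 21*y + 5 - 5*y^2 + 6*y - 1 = d^2 + d*(3 - 4*y) - 5*y^2 - 15*y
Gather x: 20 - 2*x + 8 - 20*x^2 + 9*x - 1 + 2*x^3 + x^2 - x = 2*x^3 - 19*x^2 + 6*x + 27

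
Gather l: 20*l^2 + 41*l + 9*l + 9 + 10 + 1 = 20*l^2 + 50*l + 20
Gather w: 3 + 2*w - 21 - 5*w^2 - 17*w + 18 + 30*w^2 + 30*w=25*w^2 + 15*w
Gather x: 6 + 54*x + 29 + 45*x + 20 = 99*x + 55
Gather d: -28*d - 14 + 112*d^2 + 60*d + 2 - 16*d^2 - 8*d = 96*d^2 + 24*d - 12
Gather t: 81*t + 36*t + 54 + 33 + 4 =117*t + 91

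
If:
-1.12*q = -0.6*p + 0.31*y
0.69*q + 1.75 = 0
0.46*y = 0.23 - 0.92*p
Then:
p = -2.20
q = -2.54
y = 4.90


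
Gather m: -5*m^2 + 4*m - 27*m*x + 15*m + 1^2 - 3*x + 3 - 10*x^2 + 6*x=-5*m^2 + m*(19 - 27*x) - 10*x^2 + 3*x + 4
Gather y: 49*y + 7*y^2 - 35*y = 7*y^2 + 14*y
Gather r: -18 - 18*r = -18*r - 18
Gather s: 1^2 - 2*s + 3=4 - 2*s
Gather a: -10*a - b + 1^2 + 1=-10*a - b + 2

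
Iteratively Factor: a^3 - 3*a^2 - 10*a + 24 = (a + 3)*(a^2 - 6*a + 8) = (a - 4)*(a + 3)*(a - 2)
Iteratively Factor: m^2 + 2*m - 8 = (m - 2)*(m + 4)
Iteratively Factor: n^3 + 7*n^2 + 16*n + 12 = (n + 2)*(n^2 + 5*n + 6) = (n + 2)*(n + 3)*(n + 2)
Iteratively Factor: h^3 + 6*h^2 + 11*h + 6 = (h + 2)*(h^2 + 4*h + 3) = (h + 1)*(h + 2)*(h + 3)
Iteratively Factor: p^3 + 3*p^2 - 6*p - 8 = (p + 4)*(p^2 - p - 2) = (p - 2)*(p + 4)*(p + 1)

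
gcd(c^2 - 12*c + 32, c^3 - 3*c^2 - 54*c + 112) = c - 8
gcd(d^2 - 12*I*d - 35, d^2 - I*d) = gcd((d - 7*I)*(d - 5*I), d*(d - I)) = 1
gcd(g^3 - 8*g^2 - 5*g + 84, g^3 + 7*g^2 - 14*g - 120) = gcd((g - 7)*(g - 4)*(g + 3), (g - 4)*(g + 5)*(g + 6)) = g - 4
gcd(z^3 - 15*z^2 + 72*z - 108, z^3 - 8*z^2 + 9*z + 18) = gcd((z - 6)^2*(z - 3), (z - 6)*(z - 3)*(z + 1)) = z^2 - 9*z + 18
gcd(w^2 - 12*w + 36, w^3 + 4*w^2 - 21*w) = 1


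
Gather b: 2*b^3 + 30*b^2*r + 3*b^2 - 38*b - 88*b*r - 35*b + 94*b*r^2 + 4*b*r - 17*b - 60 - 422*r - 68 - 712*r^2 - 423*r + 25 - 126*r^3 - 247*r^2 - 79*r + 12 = 2*b^3 + b^2*(30*r + 3) + b*(94*r^2 - 84*r - 90) - 126*r^3 - 959*r^2 - 924*r - 91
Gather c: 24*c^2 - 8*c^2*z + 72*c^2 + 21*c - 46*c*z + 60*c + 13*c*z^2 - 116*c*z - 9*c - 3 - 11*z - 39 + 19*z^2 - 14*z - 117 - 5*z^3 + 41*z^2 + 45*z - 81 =c^2*(96 - 8*z) + c*(13*z^2 - 162*z + 72) - 5*z^3 + 60*z^2 + 20*z - 240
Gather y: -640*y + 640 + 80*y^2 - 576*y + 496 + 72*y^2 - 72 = 152*y^2 - 1216*y + 1064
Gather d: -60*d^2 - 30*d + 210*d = -60*d^2 + 180*d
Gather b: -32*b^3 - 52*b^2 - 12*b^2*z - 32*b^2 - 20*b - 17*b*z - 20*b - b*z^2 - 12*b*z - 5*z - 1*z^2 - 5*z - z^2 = -32*b^3 + b^2*(-12*z - 84) + b*(-z^2 - 29*z - 40) - 2*z^2 - 10*z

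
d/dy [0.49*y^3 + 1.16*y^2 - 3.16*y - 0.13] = 1.47*y^2 + 2.32*y - 3.16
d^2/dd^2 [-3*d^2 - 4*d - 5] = -6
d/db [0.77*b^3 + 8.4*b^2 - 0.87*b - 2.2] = 2.31*b^2 + 16.8*b - 0.87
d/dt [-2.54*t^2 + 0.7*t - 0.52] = 0.7 - 5.08*t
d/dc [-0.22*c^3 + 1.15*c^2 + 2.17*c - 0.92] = -0.66*c^2 + 2.3*c + 2.17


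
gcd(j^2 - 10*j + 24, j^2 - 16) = j - 4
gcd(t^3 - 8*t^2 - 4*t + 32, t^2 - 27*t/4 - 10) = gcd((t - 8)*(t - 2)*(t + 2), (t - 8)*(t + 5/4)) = t - 8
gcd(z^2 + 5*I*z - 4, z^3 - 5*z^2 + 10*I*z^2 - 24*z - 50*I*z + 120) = z + 4*I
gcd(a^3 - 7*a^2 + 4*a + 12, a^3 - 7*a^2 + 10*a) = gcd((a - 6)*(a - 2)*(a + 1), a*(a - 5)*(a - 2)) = a - 2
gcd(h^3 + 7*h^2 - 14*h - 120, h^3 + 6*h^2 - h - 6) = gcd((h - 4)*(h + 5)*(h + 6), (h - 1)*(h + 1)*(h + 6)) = h + 6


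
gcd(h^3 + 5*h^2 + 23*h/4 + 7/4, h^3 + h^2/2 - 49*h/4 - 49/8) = h^2 + 4*h + 7/4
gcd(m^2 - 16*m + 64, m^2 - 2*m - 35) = 1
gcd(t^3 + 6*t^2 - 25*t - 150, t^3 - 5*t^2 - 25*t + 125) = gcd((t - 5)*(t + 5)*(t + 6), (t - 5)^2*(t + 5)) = t^2 - 25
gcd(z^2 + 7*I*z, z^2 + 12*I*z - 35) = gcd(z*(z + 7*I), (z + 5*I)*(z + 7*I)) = z + 7*I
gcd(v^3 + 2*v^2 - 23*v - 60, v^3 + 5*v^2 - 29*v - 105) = v^2 - 2*v - 15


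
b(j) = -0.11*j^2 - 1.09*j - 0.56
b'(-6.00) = 0.23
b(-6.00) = 2.02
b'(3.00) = -1.75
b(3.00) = -4.82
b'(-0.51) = -0.98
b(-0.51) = -0.03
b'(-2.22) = -0.60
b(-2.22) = 1.32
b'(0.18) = -1.13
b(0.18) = -0.76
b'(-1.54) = -0.75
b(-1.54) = 0.86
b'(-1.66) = -0.72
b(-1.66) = 0.95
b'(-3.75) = -0.26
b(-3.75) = 1.98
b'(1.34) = -1.38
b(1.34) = -2.22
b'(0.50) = -1.20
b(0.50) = -1.13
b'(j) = -0.22*j - 1.09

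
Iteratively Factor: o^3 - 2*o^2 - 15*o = (o)*(o^2 - 2*o - 15) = o*(o + 3)*(o - 5)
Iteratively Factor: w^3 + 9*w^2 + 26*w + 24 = (w + 3)*(w^2 + 6*w + 8) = (w + 2)*(w + 3)*(w + 4)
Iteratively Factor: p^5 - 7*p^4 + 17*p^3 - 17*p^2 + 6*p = (p)*(p^4 - 7*p^3 + 17*p^2 - 17*p + 6) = p*(p - 1)*(p^3 - 6*p^2 + 11*p - 6) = p*(p - 3)*(p - 1)*(p^2 - 3*p + 2) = p*(p - 3)*(p - 1)^2*(p - 2)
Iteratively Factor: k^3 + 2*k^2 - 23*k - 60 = (k + 4)*(k^2 - 2*k - 15) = (k - 5)*(k + 4)*(k + 3)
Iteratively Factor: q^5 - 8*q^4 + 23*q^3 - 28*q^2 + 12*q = (q - 2)*(q^4 - 6*q^3 + 11*q^2 - 6*q) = q*(q - 2)*(q^3 - 6*q^2 + 11*q - 6) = q*(q - 2)*(q - 1)*(q^2 - 5*q + 6) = q*(q - 3)*(q - 2)*(q - 1)*(q - 2)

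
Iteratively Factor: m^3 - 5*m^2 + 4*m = (m - 1)*(m^2 - 4*m) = m*(m - 1)*(m - 4)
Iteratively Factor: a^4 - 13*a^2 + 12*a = (a - 3)*(a^3 + 3*a^2 - 4*a) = (a - 3)*(a - 1)*(a^2 + 4*a) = (a - 3)*(a - 1)*(a + 4)*(a)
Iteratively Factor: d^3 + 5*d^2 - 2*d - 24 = (d - 2)*(d^2 + 7*d + 12) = (d - 2)*(d + 3)*(d + 4)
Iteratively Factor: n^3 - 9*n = (n + 3)*(n^2 - 3*n) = (n - 3)*(n + 3)*(n)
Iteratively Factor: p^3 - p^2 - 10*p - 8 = (p + 2)*(p^2 - 3*p - 4) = (p - 4)*(p + 2)*(p + 1)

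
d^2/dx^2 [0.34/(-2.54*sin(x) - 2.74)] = (2.193544*sin(x)^2 - 2.366264*sin(x) - 4.387088)/(2.54*sin(x) + 2.74)^3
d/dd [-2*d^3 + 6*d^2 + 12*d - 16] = -6*d^2 + 12*d + 12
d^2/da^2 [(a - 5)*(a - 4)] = 2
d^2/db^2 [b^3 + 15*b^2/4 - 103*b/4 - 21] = 6*b + 15/2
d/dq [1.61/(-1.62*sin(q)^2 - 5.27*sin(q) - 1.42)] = (5.2164*sin(q) + 8.4847)*cos(q)/(1.62*sin(q)^2 + 5.27*sin(q) + 1.42)^2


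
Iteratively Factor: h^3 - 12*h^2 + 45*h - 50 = (h - 5)*(h^2 - 7*h + 10) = (h - 5)*(h - 2)*(h - 5)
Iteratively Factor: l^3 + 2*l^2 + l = (l + 1)*(l^2 + l) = (l + 1)^2*(l)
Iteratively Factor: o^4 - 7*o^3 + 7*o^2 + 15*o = (o - 5)*(o^3 - 2*o^2 - 3*o) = (o - 5)*(o + 1)*(o^2 - 3*o) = (o - 5)*(o - 3)*(o + 1)*(o)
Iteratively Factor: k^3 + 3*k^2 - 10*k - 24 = (k + 2)*(k^2 + k - 12) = (k + 2)*(k + 4)*(k - 3)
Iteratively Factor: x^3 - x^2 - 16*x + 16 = (x - 4)*(x^2 + 3*x - 4) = (x - 4)*(x + 4)*(x - 1)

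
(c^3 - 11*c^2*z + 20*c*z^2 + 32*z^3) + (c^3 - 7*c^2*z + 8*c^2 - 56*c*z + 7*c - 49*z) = 2*c^3 - 18*c^2*z + 8*c^2 + 20*c*z^2 - 56*c*z + 7*c + 32*z^3 - 49*z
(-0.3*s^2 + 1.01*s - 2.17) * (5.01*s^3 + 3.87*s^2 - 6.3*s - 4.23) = -1.503*s^5 + 3.8991*s^4 - 5.073*s^3 - 13.4919*s^2 + 9.3987*s + 9.1791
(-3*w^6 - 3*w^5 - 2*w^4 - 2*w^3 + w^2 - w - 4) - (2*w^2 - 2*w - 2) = -3*w^6 - 3*w^5 - 2*w^4 - 2*w^3 - w^2 + w - 2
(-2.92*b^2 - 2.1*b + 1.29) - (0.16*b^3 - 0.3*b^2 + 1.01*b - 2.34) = -0.16*b^3 - 2.62*b^2 - 3.11*b + 3.63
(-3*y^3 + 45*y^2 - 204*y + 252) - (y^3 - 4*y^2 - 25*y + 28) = -4*y^3 + 49*y^2 - 179*y + 224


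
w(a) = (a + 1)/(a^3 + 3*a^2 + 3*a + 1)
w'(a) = (a + 1)*(-3*a^2 - 6*a - 3)/(a^3 + 3*a^2 + 3*a + 1)^2 + 1/(a^3 + 3*a^2 + 3*a + 1) = -2/(a^3 + 3*a^2 + 3*a + 1)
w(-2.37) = 0.53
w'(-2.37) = 0.78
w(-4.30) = 0.09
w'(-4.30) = 0.06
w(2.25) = 0.09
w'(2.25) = -0.06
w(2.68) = 0.07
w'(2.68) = -0.04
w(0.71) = 0.34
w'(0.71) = -0.40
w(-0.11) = 1.26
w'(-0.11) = -2.84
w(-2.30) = 0.59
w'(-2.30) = 0.91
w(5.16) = 0.03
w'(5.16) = -0.01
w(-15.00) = 0.01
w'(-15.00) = 0.00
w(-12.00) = 0.01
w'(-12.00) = 0.00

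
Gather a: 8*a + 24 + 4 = 8*a + 28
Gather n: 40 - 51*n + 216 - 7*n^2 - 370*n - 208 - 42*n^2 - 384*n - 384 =-49*n^2 - 805*n - 336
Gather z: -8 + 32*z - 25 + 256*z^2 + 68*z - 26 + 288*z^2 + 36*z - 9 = 544*z^2 + 136*z - 68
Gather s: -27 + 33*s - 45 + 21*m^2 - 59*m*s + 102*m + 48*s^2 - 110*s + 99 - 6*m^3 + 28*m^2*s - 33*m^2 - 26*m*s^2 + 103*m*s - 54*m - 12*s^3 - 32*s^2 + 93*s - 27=-6*m^3 - 12*m^2 + 48*m - 12*s^3 + s^2*(16 - 26*m) + s*(28*m^2 + 44*m + 16)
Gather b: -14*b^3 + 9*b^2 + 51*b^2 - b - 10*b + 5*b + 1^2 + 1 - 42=-14*b^3 + 60*b^2 - 6*b - 40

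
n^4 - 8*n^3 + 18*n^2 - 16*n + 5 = (n - 5)*(n - 1)^3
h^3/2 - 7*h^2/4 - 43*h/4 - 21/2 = (h/2 + 1)*(h - 7)*(h + 3/2)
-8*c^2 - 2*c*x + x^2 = (-4*c + x)*(2*c + x)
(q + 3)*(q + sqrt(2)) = q^2 + sqrt(2)*q + 3*q + 3*sqrt(2)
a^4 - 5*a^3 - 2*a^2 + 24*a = a*(a - 4)*(a - 3)*(a + 2)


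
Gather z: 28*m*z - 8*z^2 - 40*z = -8*z^2 + z*(28*m - 40)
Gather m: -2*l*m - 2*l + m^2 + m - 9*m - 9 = -2*l + m^2 + m*(-2*l - 8) - 9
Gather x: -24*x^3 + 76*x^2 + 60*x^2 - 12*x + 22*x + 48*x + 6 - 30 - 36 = -24*x^3 + 136*x^2 + 58*x - 60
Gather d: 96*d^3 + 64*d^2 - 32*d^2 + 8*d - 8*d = 96*d^3 + 32*d^2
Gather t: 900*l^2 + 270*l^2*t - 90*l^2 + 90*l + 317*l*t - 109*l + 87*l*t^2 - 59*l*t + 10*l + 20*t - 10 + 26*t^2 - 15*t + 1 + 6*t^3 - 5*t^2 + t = 810*l^2 - 9*l + 6*t^3 + t^2*(87*l + 21) + t*(270*l^2 + 258*l + 6) - 9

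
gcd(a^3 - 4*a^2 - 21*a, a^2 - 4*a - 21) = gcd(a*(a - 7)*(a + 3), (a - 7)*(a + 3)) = a^2 - 4*a - 21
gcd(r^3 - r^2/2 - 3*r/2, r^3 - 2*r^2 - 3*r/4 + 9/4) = r^2 - r/2 - 3/2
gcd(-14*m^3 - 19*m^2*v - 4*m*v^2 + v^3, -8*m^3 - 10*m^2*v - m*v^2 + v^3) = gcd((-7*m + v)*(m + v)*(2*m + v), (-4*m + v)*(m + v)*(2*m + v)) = 2*m^2 + 3*m*v + v^2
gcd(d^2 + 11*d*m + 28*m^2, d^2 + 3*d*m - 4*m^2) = d + 4*m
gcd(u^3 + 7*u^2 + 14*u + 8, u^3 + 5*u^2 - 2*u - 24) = u + 4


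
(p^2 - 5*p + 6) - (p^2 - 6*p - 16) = p + 22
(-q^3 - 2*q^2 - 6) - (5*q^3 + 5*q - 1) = -6*q^3 - 2*q^2 - 5*q - 5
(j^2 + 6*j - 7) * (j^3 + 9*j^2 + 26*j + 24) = j^5 + 15*j^4 + 73*j^3 + 117*j^2 - 38*j - 168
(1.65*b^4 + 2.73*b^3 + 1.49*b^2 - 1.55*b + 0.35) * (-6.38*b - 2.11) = -10.527*b^5 - 20.8989*b^4 - 15.2665*b^3 + 6.7451*b^2 + 1.0375*b - 0.7385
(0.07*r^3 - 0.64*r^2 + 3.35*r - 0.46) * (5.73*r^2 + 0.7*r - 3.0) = 0.4011*r^5 - 3.6182*r^4 + 18.5375*r^3 + 1.6292*r^2 - 10.372*r + 1.38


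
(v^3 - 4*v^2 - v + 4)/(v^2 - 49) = (v^3 - 4*v^2 - v + 4)/(v^2 - 49)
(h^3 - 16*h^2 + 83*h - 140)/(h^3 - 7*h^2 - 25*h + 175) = (h - 4)/(h + 5)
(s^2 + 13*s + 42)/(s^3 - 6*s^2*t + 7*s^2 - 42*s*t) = (s + 6)/(s*(s - 6*t))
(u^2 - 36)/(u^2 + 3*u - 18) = (u - 6)/(u - 3)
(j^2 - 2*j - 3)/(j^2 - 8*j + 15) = (j + 1)/(j - 5)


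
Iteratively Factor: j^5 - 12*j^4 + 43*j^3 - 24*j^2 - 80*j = (j)*(j^4 - 12*j^3 + 43*j^2 - 24*j - 80) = j*(j + 1)*(j^3 - 13*j^2 + 56*j - 80) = j*(j - 4)*(j + 1)*(j^2 - 9*j + 20) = j*(j - 4)^2*(j + 1)*(j - 5)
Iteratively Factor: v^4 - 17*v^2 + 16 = (v + 4)*(v^3 - 4*v^2 - v + 4) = (v - 1)*(v + 4)*(v^2 - 3*v - 4) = (v - 4)*(v - 1)*(v + 4)*(v + 1)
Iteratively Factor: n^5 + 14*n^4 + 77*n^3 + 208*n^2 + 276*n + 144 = (n + 4)*(n^4 + 10*n^3 + 37*n^2 + 60*n + 36) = (n + 3)*(n + 4)*(n^3 + 7*n^2 + 16*n + 12) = (n + 2)*(n + 3)*(n + 4)*(n^2 + 5*n + 6) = (n + 2)*(n + 3)^2*(n + 4)*(n + 2)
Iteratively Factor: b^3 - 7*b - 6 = (b - 3)*(b^2 + 3*b + 2) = (b - 3)*(b + 1)*(b + 2)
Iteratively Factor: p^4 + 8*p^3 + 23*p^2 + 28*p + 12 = (p + 1)*(p^3 + 7*p^2 + 16*p + 12) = (p + 1)*(p + 2)*(p^2 + 5*p + 6) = (p + 1)*(p + 2)*(p + 3)*(p + 2)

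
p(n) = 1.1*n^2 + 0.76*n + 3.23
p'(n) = 2.2*n + 0.76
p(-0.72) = 3.25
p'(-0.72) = -0.82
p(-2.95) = 10.56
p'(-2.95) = -5.73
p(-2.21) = 6.92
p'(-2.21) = -4.10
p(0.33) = 3.60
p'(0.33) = 1.49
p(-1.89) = 5.72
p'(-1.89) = -3.40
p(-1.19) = 3.88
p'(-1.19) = -1.86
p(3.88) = 22.74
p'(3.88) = 9.30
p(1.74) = 7.88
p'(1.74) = 4.59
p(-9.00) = 85.49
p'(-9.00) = -19.04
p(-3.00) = 10.85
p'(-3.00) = -5.84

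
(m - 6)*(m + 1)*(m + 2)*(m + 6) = m^4 + 3*m^3 - 34*m^2 - 108*m - 72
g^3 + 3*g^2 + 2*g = g*(g + 1)*(g + 2)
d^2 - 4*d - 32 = (d - 8)*(d + 4)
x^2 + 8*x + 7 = (x + 1)*(x + 7)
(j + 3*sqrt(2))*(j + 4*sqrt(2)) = j^2 + 7*sqrt(2)*j + 24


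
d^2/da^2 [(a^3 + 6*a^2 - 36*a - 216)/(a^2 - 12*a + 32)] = 8*(37*a^3 - 594*a^2 + 3576*a - 7968)/(a^6 - 36*a^5 + 528*a^4 - 4032*a^3 + 16896*a^2 - 36864*a + 32768)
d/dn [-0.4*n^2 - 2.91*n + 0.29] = -0.8*n - 2.91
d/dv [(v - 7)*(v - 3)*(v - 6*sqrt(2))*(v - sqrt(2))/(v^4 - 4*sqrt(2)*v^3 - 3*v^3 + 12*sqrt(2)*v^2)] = (3*sqrt(2)*v^3 + 7*v^3 - 98*sqrt(2)*v^2 - 24*v^2 + 48*sqrt(2)*v + 644*v - 672*sqrt(2))/(v^3*(v^2 - 8*sqrt(2)*v + 32))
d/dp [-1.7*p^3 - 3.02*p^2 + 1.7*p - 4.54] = -5.1*p^2 - 6.04*p + 1.7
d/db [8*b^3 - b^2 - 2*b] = 24*b^2 - 2*b - 2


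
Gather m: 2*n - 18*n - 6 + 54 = 48 - 16*n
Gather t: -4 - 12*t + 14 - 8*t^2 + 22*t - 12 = -8*t^2 + 10*t - 2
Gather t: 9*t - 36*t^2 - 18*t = -36*t^2 - 9*t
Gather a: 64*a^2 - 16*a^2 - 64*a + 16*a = 48*a^2 - 48*a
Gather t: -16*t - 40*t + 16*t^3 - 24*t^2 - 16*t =16*t^3 - 24*t^2 - 72*t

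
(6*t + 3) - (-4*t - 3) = 10*t + 6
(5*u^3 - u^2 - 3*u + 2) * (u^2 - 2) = 5*u^5 - u^4 - 13*u^3 + 4*u^2 + 6*u - 4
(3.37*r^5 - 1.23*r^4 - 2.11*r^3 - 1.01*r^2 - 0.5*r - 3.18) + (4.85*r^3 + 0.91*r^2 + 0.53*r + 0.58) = 3.37*r^5 - 1.23*r^4 + 2.74*r^3 - 0.1*r^2 + 0.03*r - 2.6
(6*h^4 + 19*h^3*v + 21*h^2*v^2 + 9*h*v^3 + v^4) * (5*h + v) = 30*h^5 + 101*h^4*v + 124*h^3*v^2 + 66*h^2*v^3 + 14*h*v^4 + v^5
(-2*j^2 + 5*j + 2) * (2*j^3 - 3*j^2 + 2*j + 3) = -4*j^5 + 16*j^4 - 15*j^3 - 2*j^2 + 19*j + 6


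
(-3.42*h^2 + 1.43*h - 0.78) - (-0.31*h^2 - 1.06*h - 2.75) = -3.11*h^2 + 2.49*h + 1.97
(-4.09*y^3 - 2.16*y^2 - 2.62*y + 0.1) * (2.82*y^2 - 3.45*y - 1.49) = -11.5338*y^5 + 8.0193*y^4 + 6.1577*y^3 + 12.5394*y^2 + 3.5588*y - 0.149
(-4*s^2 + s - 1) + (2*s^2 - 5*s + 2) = -2*s^2 - 4*s + 1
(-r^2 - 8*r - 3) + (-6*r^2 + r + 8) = -7*r^2 - 7*r + 5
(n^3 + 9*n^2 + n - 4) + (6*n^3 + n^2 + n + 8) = 7*n^3 + 10*n^2 + 2*n + 4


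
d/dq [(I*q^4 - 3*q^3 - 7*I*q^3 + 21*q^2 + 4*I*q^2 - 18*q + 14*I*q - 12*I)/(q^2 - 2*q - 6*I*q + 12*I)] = (2*I*q^5 + q^4*(15 - 13*I) + q^3*(-120 + 64*I) + q^2*(252 - 256*I) + q*(-96 + 528*I) - 96 - 240*I)/(q^4 + q^3*(-4 - 12*I) + q^2*(-32 + 48*I) + q*(144 - 48*I) - 144)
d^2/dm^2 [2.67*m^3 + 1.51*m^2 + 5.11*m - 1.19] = 16.02*m + 3.02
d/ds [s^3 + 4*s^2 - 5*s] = 3*s^2 + 8*s - 5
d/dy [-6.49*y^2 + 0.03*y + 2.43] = 0.03 - 12.98*y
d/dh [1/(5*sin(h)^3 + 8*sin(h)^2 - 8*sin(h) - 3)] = (-15*sin(h)^2 - 16*sin(h) + 8)*cos(h)/(5*sin(h)^3 + 8*sin(h)^2 - 8*sin(h) - 3)^2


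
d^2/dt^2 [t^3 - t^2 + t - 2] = 6*t - 2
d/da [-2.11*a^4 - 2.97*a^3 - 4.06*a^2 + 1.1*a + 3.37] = -8.44*a^3 - 8.91*a^2 - 8.12*a + 1.1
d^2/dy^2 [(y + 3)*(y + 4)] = 2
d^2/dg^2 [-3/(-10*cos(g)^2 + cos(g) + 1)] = 3*(400*sin(g)^4 - 241*sin(g)^2 + 73*cos(g)/2 - 15*cos(3*g)/2 - 181)/(10*sin(g)^2 + cos(g) - 9)^3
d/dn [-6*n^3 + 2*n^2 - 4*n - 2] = -18*n^2 + 4*n - 4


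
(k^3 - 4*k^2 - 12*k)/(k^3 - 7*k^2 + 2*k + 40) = k*(k - 6)/(k^2 - 9*k + 20)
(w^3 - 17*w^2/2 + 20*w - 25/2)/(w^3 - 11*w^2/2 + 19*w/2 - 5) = (w - 5)/(w - 2)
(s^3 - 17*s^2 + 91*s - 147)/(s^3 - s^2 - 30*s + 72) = (s^2 - 14*s + 49)/(s^2 + 2*s - 24)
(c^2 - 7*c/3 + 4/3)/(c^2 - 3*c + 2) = (c - 4/3)/(c - 2)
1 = 1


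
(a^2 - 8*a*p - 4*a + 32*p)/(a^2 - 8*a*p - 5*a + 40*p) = (a - 4)/(a - 5)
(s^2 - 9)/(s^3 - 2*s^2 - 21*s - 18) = (s - 3)/(s^2 - 5*s - 6)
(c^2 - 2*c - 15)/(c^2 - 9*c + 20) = (c + 3)/(c - 4)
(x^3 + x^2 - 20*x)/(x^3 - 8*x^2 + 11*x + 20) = x*(x + 5)/(x^2 - 4*x - 5)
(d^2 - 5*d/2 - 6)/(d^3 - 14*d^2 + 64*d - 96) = (d + 3/2)/(d^2 - 10*d + 24)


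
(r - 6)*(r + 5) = r^2 - r - 30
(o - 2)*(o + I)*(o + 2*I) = o^3 - 2*o^2 + 3*I*o^2 - 2*o - 6*I*o + 4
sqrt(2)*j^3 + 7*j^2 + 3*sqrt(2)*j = j*(j + 3*sqrt(2))*(sqrt(2)*j + 1)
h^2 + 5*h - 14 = (h - 2)*(h + 7)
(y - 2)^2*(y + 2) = y^3 - 2*y^2 - 4*y + 8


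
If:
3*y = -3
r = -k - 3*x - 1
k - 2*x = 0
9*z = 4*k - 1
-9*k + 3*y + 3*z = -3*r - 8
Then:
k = 10/91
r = -116/91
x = 5/91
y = -1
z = -17/273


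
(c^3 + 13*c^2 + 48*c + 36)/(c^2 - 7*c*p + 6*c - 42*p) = (-c^2 - 7*c - 6)/(-c + 7*p)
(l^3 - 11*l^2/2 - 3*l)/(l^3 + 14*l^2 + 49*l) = (l^2 - 11*l/2 - 3)/(l^2 + 14*l + 49)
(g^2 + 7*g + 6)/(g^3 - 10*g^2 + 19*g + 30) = (g + 6)/(g^2 - 11*g + 30)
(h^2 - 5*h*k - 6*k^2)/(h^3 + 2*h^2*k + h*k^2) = (h - 6*k)/(h*(h + k))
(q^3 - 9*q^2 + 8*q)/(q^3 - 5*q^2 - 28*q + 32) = q/(q + 4)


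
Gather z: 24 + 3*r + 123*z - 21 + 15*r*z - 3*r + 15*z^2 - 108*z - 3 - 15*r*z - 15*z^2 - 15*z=0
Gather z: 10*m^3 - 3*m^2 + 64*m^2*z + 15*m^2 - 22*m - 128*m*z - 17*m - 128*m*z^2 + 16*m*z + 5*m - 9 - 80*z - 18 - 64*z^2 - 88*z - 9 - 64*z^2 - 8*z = 10*m^3 + 12*m^2 - 34*m + z^2*(-128*m - 128) + z*(64*m^2 - 112*m - 176) - 36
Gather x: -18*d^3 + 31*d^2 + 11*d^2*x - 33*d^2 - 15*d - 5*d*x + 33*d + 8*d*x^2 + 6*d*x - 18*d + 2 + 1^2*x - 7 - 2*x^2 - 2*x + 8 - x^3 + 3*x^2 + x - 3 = -18*d^3 - 2*d^2 - x^3 + x^2*(8*d + 1) + x*(11*d^2 + d)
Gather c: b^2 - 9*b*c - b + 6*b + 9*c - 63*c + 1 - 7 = b^2 + 5*b + c*(-9*b - 54) - 6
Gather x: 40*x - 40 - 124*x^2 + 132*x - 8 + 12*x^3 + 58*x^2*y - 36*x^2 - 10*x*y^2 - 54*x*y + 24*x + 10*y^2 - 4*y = 12*x^3 + x^2*(58*y - 160) + x*(-10*y^2 - 54*y + 196) + 10*y^2 - 4*y - 48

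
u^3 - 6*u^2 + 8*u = u*(u - 4)*(u - 2)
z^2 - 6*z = z*(z - 6)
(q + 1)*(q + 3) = q^2 + 4*q + 3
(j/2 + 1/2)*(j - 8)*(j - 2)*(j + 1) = j^4/2 - 4*j^3 - 3*j^2/2 + 11*j + 8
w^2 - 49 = (w - 7)*(w + 7)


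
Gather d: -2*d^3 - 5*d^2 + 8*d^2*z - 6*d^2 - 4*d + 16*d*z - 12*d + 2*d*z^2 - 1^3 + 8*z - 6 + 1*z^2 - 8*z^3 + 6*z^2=-2*d^3 + d^2*(8*z - 11) + d*(2*z^2 + 16*z - 16) - 8*z^3 + 7*z^2 + 8*z - 7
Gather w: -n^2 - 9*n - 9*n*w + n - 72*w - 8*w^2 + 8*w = -n^2 - 8*n - 8*w^2 + w*(-9*n - 64)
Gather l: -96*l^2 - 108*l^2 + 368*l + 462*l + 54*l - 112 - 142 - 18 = -204*l^2 + 884*l - 272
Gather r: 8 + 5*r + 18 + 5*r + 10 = 10*r + 36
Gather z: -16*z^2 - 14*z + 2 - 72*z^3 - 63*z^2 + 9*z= -72*z^3 - 79*z^2 - 5*z + 2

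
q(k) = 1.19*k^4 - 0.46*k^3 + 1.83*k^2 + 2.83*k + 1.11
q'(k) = 4.76*k^3 - 1.38*k^2 + 3.66*k + 2.83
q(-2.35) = 46.83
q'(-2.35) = -75.17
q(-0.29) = 0.46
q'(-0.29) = 1.54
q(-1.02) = 1.90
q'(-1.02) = -7.39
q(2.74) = 80.21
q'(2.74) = 100.42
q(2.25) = 42.00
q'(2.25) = 58.30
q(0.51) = 3.05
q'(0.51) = 4.97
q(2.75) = 81.22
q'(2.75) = 101.45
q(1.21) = 8.95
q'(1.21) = 13.67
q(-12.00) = 25701.39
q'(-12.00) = -8465.09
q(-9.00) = 8266.80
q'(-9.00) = -3611.93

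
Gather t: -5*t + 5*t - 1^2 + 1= 0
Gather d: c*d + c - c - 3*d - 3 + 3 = d*(c - 3)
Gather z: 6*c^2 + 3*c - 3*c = 6*c^2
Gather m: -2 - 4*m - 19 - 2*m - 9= -6*m - 30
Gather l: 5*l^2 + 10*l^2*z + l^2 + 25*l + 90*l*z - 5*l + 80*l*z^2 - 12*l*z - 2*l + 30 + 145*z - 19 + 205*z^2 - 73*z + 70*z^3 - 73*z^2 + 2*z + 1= l^2*(10*z + 6) + l*(80*z^2 + 78*z + 18) + 70*z^3 + 132*z^2 + 74*z + 12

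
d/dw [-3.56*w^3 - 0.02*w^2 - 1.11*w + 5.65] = -10.68*w^2 - 0.04*w - 1.11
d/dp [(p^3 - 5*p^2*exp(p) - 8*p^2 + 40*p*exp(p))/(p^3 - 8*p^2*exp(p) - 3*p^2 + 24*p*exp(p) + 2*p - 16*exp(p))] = (-p*(p^2 - 5*p*exp(p) - 8*p + 40*exp(p))*(-8*p^2*exp(p) + 3*p^2 + 8*p*exp(p) - 6*p + 8*exp(p) + 2) + (-5*p^2*exp(p) + 3*p^2 + 30*p*exp(p) - 16*p + 40*exp(p))*(p^3 - 8*p^2*exp(p) - 3*p^2 + 24*p*exp(p) + 2*p - 16*exp(p)))/(p^3 - 8*p^2*exp(p) - 3*p^2 + 24*p*exp(p) + 2*p - 16*exp(p))^2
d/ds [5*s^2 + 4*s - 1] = 10*s + 4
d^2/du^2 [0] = 0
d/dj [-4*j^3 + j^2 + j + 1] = -12*j^2 + 2*j + 1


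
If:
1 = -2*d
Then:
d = -1/2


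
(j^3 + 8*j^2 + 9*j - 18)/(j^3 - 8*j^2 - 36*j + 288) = (j^2 + 2*j - 3)/(j^2 - 14*j + 48)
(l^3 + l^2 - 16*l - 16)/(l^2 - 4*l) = l + 5 + 4/l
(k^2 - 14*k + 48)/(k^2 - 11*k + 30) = (k - 8)/(k - 5)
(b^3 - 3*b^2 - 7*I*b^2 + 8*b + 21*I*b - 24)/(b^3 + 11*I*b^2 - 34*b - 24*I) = (b^2 - b*(3 + 8*I) + 24*I)/(b^2 + 10*I*b - 24)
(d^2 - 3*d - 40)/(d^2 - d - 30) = (d - 8)/(d - 6)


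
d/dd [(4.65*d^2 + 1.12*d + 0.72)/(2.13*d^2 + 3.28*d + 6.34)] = (12.8664*d^2 + 55.8948*d + 4.7392)/(4.5369*d^4 + 13.9728*d^3 + 37.7668*d^2 + 41.5904*d + 40.1956)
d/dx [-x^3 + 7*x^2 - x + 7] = -3*x^2 + 14*x - 1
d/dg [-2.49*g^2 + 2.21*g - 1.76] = 2.21 - 4.98*g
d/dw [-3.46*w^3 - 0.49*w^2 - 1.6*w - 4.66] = -10.38*w^2 - 0.98*w - 1.6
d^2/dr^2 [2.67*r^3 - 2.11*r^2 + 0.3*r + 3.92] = 16.02*r - 4.22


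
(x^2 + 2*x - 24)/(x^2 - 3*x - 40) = (-x^2 - 2*x + 24)/(-x^2 + 3*x + 40)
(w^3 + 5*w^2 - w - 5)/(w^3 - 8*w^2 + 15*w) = (w^3 + 5*w^2 - w - 5)/(w*(w^2 - 8*w + 15))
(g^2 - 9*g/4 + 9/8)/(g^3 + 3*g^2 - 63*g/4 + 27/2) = (4*g - 3)/(2*(2*g^2 + 9*g - 18))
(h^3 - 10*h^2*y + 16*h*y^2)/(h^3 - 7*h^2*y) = (h^2 - 10*h*y + 16*y^2)/(h*(h - 7*y))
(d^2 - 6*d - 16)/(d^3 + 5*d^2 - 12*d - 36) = (d - 8)/(d^2 + 3*d - 18)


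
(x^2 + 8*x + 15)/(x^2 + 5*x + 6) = (x + 5)/(x + 2)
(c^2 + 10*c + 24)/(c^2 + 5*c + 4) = (c + 6)/(c + 1)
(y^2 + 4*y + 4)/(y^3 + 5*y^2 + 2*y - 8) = (y + 2)/(y^2 + 3*y - 4)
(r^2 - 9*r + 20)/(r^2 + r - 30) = (r - 4)/(r + 6)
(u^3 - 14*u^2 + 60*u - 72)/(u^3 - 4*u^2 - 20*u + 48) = (u - 6)/(u + 4)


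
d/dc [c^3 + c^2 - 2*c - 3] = 3*c^2 + 2*c - 2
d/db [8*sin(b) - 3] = 8*cos(b)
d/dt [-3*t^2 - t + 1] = -6*t - 1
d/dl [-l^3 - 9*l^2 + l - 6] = -3*l^2 - 18*l + 1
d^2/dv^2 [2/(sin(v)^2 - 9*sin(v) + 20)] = 2*(-4*sin(v)^4 + 27*sin(v)^3 + 5*sin(v)^2 - 234*sin(v) + 122)/(sin(v)^2 - 9*sin(v) + 20)^3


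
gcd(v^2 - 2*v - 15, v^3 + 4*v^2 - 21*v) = 1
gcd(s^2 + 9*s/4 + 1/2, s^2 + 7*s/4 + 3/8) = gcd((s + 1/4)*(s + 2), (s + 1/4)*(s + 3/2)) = s + 1/4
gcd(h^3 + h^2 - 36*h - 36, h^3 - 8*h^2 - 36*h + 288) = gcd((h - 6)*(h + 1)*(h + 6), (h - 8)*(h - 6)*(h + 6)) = h^2 - 36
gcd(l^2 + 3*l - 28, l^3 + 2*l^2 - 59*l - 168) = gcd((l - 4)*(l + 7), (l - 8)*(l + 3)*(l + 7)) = l + 7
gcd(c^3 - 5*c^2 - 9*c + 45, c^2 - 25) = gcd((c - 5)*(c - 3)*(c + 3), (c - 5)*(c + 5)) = c - 5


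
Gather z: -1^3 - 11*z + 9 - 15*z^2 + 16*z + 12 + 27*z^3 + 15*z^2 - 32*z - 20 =27*z^3 - 27*z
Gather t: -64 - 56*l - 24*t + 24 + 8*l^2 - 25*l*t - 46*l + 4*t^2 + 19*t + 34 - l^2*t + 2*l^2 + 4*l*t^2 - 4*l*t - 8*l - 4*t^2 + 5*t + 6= 10*l^2 + 4*l*t^2 - 110*l + t*(-l^2 - 29*l)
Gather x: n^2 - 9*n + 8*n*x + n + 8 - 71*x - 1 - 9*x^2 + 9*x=n^2 - 8*n - 9*x^2 + x*(8*n - 62) + 7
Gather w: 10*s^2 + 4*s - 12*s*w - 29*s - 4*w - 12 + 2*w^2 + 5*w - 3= 10*s^2 - 25*s + 2*w^2 + w*(1 - 12*s) - 15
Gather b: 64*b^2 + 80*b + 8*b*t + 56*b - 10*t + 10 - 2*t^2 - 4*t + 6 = 64*b^2 + b*(8*t + 136) - 2*t^2 - 14*t + 16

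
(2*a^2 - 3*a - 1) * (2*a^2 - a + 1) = 4*a^4 - 8*a^3 + 3*a^2 - 2*a - 1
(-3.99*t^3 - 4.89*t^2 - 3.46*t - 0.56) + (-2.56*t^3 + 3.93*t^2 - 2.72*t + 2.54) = -6.55*t^3 - 0.96*t^2 - 6.18*t + 1.98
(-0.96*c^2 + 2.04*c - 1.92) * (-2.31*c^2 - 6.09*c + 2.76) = 2.2176*c^4 + 1.134*c^3 - 10.638*c^2 + 17.3232*c - 5.2992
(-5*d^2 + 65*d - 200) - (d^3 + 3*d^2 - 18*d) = -d^3 - 8*d^2 + 83*d - 200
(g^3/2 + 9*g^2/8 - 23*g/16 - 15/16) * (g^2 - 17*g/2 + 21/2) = g^5/2 - 25*g^4/8 - 23*g^3/4 + 739*g^2/32 - 57*g/8 - 315/32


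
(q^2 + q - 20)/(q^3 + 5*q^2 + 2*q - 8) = (q^2 + q - 20)/(q^3 + 5*q^2 + 2*q - 8)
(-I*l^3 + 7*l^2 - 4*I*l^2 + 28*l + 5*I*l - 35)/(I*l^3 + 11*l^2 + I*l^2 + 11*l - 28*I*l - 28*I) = (-l^3 - l^2*(4 + 7*I) + l*(5 - 28*I) + 35*I)/(l^3 + l^2*(1 - 11*I) - l*(28 + 11*I) - 28)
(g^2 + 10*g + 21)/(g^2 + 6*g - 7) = (g + 3)/(g - 1)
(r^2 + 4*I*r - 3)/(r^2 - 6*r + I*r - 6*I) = (r + 3*I)/(r - 6)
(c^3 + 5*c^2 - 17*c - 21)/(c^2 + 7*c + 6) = (c^2 + 4*c - 21)/(c + 6)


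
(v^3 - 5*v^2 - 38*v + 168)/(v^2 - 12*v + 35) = (v^2 + 2*v - 24)/(v - 5)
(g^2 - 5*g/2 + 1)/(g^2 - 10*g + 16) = (g - 1/2)/(g - 8)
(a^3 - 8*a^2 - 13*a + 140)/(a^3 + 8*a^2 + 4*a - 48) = (a^2 - 12*a + 35)/(a^2 + 4*a - 12)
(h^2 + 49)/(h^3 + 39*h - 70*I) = (h^2 + 49)/(h^3 + 39*h - 70*I)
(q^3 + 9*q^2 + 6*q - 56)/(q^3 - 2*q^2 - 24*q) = (q^2 + 5*q - 14)/(q*(q - 6))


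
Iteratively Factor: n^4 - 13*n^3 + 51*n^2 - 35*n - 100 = (n - 4)*(n^3 - 9*n^2 + 15*n + 25) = (n - 5)*(n - 4)*(n^2 - 4*n - 5) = (n - 5)^2*(n - 4)*(n + 1)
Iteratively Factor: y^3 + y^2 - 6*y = (y + 3)*(y^2 - 2*y) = (y - 2)*(y + 3)*(y)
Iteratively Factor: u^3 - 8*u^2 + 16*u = (u - 4)*(u^2 - 4*u) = u*(u - 4)*(u - 4)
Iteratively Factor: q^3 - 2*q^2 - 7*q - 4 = (q + 1)*(q^2 - 3*q - 4) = (q - 4)*(q + 1)*(q + 1)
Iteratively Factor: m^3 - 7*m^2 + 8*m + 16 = (m - 4)*(m^2 - 3*m - 4) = (m - 4)^2*(m + 1)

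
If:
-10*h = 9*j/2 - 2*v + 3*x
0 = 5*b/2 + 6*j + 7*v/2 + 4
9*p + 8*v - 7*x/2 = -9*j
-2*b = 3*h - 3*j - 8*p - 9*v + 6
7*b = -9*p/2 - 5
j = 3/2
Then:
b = -816815/450064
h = -890423/450064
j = 3/2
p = 385265/225032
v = -1088227/450064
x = 13369/4892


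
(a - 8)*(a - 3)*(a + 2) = a^3 - 9*a^2 + 2*a + 48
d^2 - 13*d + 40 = (d - 8)*(d - 5)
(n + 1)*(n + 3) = n^2 + 4*n + 3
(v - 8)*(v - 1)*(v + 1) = v^3 - 8*v^2 - v + 8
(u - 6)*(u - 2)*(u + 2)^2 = u^4 - 4*u^3 - 16*u^2 + 16*u + 48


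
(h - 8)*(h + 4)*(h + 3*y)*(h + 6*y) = h^4 + 9*h^3*y - 4*h^3 + 18*h^2*y^2 - 36*h^2*y - 32*h^2 - 72*h*y^2 - 288*h*y - 576*y^2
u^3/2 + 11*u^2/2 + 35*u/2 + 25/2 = (u/2 + 1/2)*(u + 5)^2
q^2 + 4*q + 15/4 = (q + 3/2)*(q + 5/2)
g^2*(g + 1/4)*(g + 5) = g^4 + 21*g^3/4 + 5*g^2/4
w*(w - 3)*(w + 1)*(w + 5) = w^4 + 3*w^3 - 13*w^2 - 15*w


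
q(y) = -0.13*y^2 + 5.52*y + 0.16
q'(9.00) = 3.18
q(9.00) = 39.31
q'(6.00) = 3.96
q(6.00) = 28.60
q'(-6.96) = 7.33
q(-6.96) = -44.56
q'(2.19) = 4.95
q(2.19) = 11.63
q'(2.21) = 4.95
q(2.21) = 11.72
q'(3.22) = 4.68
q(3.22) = 16.59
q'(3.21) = 4.69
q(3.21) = 16.54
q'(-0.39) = 5.62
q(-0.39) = -2.01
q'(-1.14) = 5.82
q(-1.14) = -6.30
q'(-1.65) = 5.95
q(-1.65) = -9.30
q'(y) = 5.52 - 0.26*y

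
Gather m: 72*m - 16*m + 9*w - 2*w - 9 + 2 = 56*m + 7*w - 7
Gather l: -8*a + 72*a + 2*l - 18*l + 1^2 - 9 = 64*a - 16*l - 8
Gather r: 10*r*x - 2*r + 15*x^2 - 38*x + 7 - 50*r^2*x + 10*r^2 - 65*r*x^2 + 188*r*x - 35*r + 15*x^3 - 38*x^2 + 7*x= r^2*(10 - 50*x) + r*(-65*x^2 + 198*x - 37) + 15*x^3 - 23*x^2 - 31*x + 7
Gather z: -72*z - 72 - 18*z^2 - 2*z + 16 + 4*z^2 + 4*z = -14*z^2 - 70*z - 56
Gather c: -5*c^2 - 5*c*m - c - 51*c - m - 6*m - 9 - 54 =-5*c^2 + c*(-5*m - 52) - 7*m - 63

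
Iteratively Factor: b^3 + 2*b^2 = (b + 2)*(b^2) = b*(b + 2)*(b)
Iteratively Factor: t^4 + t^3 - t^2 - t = (t)*(t^3 + t^2 - t - 1) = t*(t + 1)*(t^2 - 1) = t*(t + 1)^2*(t - 1)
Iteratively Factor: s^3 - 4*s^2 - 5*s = (s + 1)*(s^2 - 5*s) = s*(s + 1)*(s - 5)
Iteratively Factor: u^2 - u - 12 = (u + 3)*(u - 4)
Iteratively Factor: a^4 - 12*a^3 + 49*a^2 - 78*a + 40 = (a - 5)*(a^3 - 7*a^2 + 14*a - 8) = (a - 5)*(a - 4)*(a^2 - 3*a + 2) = (a - 5)*(a - 4)*(a - 2)*(a - 1)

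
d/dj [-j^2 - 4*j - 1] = -2*j - 4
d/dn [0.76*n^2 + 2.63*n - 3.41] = 1.52*n + 2.63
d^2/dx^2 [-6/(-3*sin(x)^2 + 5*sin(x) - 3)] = 6*(-36*sin(x)^4 + 45*sin(x)^3 + 65*sin(x)^2 - 105*sin(x) + 32)/(3*sin(x)^2 - 5*sin(x) + 3)^3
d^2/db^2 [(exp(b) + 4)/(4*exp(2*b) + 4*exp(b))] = (exp(3*b) + 15*exp(2*b) + 12*exp(b) + 4)*exp(-b)/(4*(exp(3*b) + 3*exp(2*b) + 3*exp(b) + 1))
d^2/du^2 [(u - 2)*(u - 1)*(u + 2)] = 6*u - 2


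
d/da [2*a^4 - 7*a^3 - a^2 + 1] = a*(8*a^2 - 21*a - 2)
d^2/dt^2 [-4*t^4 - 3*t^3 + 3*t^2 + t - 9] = -48*t^2 - 18*t + 6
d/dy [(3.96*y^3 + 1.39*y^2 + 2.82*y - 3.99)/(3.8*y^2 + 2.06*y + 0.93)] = (15.048*y^4 + 16.3152*y^3 + 3.1958*y^2 + 32.9094*y + 10.842)/(14.44*y^4 + 15.656*y^3 + 11.3116*y^2 + 3.8316*y + 0.8649)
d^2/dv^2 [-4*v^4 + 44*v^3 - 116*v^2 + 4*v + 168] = -48*v^2 + 264*v - 232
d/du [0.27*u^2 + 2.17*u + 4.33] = 0.54*u + 2.17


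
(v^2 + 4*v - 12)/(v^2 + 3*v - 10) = (v + 6)/(v + 5)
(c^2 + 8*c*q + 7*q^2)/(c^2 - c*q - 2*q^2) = (-c - 7*q)/(-c + 2*q)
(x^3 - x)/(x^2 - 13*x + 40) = (x^3 - x)/(x^2 - 13*x + 40)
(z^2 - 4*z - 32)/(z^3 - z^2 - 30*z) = (-z^2 + 4*z + 32)/(z*(-z^2 + z + 30))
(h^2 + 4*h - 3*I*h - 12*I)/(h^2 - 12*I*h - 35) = (h^2 + h*(4 - 3*I) - 12*I)/(h^2 - 12*I*h - 35)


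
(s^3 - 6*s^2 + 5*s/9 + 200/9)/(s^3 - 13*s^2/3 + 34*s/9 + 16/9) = (3*s^2 - 10*s - 25)/(3*s^2 - 5*s - 2)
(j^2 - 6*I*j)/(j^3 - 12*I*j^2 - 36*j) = 1/(j - 6*I)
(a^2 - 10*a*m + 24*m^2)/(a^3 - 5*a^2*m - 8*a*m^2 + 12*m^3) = (a - 4*m)/(a^2 + a*m - 2*m^2)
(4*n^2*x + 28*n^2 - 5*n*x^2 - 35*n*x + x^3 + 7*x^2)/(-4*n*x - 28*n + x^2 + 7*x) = -n + x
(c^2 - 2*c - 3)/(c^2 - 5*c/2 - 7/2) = 2*(c - 3)/(2*c - 7)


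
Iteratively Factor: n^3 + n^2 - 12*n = (n + 4)*(n^2 - 3*n) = n*(n + 4)*(n - 3)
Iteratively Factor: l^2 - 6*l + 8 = (l - 4)*(l - 2)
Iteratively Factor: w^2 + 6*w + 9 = (w + 3)*(w + 3)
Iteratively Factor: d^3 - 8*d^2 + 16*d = (d - 4)*(d^2 - 4*d) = (d - 4)^2*(d)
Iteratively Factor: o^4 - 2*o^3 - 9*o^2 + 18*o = (o + 3)*(o^3 - 5*o^2 + 6*o) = (o - 3)*(o + 3)*(o^2 - 2*o) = (o - 3)*(o - 2)*(o + 3)*(o)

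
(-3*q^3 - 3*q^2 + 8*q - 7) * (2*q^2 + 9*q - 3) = -6*q^5 - 33*q^4 - 2*q^3 + 67*q^2 - 87*q + 21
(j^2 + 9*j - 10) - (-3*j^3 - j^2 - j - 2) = 3*j^3 + 2*j^2 + 10*j - 8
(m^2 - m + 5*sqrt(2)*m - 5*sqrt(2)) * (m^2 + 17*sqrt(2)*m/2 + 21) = m^4 - m^3 + 27*sqrt(2)*m^3/2 - 27*sqrt(2)*m^2/2 + 106*m^2 - 106*m + 105*sqrt(2)*m - 105*sqrt(2)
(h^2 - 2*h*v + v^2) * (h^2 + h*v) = h^4 - h^3*v - h^2*v^2 + h*v^3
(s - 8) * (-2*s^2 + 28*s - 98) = -2*s^3 + 44*s^2 - 322*s + 784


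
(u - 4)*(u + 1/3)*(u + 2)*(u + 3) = u^4 + 4*u^3/3 - 41*u^2/3 - 86*u/3 - 8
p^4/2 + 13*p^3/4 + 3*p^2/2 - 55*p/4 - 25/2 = (p/2 + 1/2)*(p - 2)*(p + 5/2)*(p + 5)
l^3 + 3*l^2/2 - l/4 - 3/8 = (l - 1/2)*(l + 1/2)*(l + 3/2)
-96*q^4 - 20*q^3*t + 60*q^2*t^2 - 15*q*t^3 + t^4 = (-8*q + t)*(-6*q + t)*(-2*q + t)*(q + t)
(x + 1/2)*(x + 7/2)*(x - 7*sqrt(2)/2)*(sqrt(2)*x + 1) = sqrt(2)*x^4 - 6*x^3 + 4*sqrt(2)*x^3 - 24*x^2 - 7*sqrt(2)*x^2/4 - 14*sqrt(2)*x - 21*x/2 - 49*sqrt(2)/8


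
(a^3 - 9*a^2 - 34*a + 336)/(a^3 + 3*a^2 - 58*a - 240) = (a - 7)/(a + 5)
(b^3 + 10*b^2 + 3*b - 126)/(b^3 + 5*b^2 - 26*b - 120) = (b^2 + 4*b - 21)/(b^2 - b - 20)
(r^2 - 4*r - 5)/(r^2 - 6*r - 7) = (r - 5)/(r - 7)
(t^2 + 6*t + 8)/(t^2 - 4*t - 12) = (t + 4)/(t - 6)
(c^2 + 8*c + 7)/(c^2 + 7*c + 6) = (c + 7)/(c + 6)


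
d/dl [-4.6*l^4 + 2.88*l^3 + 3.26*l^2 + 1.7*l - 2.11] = -18.4*l^3 + 8.64*l^2 + 6.52*l + 1.7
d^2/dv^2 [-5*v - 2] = 0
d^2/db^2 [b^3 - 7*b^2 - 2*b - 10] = 6*b - 14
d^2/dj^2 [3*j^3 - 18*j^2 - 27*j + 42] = 18*j - 36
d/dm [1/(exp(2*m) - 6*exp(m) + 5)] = 2*(3 - exp(m))*exp(m)/(exp(2*m) - 6*exp(m) + 5)^2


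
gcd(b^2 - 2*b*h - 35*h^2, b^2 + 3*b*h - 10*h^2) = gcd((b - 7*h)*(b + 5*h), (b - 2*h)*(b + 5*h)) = b + 5*h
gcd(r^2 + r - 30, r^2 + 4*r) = 1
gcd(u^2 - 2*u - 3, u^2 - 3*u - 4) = u + 1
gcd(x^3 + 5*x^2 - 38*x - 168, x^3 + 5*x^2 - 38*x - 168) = x^3 + 5*x^2 - 38*x - 168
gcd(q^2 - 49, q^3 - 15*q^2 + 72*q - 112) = q - 7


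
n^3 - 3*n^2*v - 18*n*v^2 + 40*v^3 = (n - 5*v)*(n - 2*v)*(n + 4*v)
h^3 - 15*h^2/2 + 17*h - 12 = (h - 4)*(h - 2)*(h - 3/2)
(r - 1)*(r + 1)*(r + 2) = r^3 + 2*r^2 - r - 2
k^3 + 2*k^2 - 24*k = k*(k - 4)*(k + 6)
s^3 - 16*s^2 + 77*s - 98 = (s - 7)^2*(s - 2)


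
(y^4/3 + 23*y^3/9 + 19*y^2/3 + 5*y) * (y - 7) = y^5/3 + 2*y^4/9 - 104*y^3/9 - 118*y^2/3 - 35*y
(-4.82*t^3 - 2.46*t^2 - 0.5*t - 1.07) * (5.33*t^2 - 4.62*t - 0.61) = -25.6906*t^5 + 9.1566*t^4 + 11.6404*t^3 - 1.8925*t^2 + 5.2484*t + 0.6527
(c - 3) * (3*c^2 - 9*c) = 3*c^3 - 18*c^2 + 27*c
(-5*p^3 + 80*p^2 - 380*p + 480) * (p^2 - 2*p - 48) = -5*p^5 + 90*p^4 - 300*p^3 - 2600*p^2 + 17280*p - 23040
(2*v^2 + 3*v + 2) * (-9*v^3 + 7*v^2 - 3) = -18*v^5 - 13*v^4 + 3*v^3 + 8*v^2 - 9*v - 6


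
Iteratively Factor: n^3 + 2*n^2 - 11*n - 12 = (n + 4)*(n^2 - 2*n - 3) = (n - 3)*(n + 4)*(n + 1)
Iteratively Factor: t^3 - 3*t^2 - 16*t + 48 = (t - 4)*(t^2 + t - 12) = (t - 4)*(t - 3)*(t + 4)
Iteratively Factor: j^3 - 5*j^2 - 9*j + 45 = (j - 3)*(j^2 - 2*j - 15) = (j - 5)*(j - 3)*(j + 3)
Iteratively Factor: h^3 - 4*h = (h + 2)*(h^2 - 2*h) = h*(h + 2)*(h - 2)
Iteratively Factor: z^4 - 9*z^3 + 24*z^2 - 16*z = (z - 4)*(z^3 - 5*z^2 + 4*z) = (z - 4)*(z - 1)*(z^2 - 4*z) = (z - 4)^2*(z - 1)*(z)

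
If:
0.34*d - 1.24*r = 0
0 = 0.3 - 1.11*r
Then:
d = 0.99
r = 0.27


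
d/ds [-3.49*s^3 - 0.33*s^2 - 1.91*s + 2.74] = -10.47*s^2 - 0.66*s - 1.91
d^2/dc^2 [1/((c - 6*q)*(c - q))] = 2*((c - 6*q)^2 + (c - 6*q)*(c - q) + (c - q)^2)/((c - 6*q)^3*(c - q)^3)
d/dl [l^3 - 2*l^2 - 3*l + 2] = 3*l^2 - 4*l - 3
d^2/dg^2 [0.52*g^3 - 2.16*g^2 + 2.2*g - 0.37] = 3.12*g - 4.32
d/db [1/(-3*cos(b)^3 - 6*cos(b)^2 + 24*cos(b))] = (-3*sin(b) + 8*sin(b)/cos(b)^2 - 4*tan(b))/(3*(cos(b) - 2)^2*(cos(b) + 4)^2)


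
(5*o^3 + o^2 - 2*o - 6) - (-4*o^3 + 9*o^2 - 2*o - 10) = 9*o^3 - 8*o^2 + 4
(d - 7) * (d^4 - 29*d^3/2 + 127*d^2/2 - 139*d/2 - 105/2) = d^5 - 43*d^4/2 + 165*d^3 - 514*d^2 + 434*d + 735/2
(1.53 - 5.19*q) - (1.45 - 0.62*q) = 0.0800000000000001 - 4.57*q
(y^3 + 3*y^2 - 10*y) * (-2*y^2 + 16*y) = -2*y^5 + 10*y^4 + 68*y^3 - 160*y^2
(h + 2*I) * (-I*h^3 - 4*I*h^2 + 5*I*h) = -I*h^4 + 2*h^3 - 4*I*h^3 + 8*h^2 + 5*I*h^2 - 10*h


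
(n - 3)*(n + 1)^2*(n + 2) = n^4 + n^3 - 7*n^2 - 13*n - 6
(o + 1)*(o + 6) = o^2 + 7*o + 6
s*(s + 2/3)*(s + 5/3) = s^3 + 7*s^2/3 + 10*s/9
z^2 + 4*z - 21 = (z - 3)*(z + 7)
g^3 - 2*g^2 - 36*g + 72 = (g - 6)*(g - 2)*(g + 6)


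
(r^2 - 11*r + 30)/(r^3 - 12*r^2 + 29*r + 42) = (r - 5)/(r^2 - 6*r - 7)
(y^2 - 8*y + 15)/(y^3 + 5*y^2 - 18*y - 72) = (y^2 - 8*y + 15)/(y^3 + 5*y^2 - 18*y - 72)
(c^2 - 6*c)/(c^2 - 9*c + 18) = c/(c - 3)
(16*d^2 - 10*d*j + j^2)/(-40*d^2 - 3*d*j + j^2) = (-2*d + j)/(5*d + j)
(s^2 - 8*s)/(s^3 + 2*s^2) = (s - 8)/(s*(s + 2))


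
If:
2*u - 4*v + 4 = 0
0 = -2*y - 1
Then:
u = 2*v - 2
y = -1/2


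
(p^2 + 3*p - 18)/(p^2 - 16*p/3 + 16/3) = 3*(p^2 + 3*p - 18)/(3*p^2 - 16*p + 16)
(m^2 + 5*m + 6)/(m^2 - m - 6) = (m + 3)/(m - 3)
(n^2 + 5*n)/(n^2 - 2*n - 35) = n/(n - 7)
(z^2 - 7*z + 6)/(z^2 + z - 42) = (z - 1)/(z + 7)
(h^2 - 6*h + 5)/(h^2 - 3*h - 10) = (h - 1)/(h + 2)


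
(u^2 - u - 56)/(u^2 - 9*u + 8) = (u + 7)/(u - 1)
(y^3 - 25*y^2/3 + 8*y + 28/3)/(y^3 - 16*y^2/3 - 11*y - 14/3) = (y - 2)/(y + 1)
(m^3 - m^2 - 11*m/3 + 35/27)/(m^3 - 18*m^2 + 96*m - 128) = (m^3 - m^2 - 11*m/3 + 35/27)/(m^3 - 18*m^2 + 96*m - 128)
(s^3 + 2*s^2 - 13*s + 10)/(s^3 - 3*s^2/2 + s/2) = 2*(s^2 + 3*s - 10)/(s*(2*s - 1))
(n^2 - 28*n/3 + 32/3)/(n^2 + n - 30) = (n^2 - 28*n/3 + 32/3)/(n^2 + n - 30)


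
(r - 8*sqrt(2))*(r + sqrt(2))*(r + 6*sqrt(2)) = r^3 - sqrt(2)*r^2 - 100*r - 96*sqrt(2)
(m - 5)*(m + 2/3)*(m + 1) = m^3 - 10*m^2/3 - 23*m/3 - 10/3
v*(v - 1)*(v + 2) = v^3 + v^2 - 2*v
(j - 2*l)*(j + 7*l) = j^2 + 5*j*l - 14*l^2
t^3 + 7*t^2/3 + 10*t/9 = t*(t + 2/3)*(t + 5/3)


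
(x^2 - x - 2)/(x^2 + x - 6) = (x + 1)/(x + 3)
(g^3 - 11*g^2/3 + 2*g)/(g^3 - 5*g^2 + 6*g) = (g - 2/3)/(g - 2)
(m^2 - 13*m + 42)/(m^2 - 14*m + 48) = (m - 7)/(m - 8)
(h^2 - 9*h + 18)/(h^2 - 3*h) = (h - 6)/h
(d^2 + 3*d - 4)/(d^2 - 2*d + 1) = (d + 4)/(d - 1)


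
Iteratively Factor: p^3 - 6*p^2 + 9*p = (p - 3)*(p^2 - 3*p) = p*(p - 3)*(p - 3)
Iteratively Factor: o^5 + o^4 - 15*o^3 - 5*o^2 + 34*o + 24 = (o + 1)*(o^4 - 15*o^2 + 10*o + 24) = (o - 3)*(o + 1)*(o^3 + 3*o^2 - 6*o - 8) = (o - 3)*(o + 1)*(o + 4)*(o^2 - o - 2) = (o - 3)*(o - 2)*(o + 1)*(o + 4)*(o + 1)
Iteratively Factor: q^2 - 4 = (q - 2)*(q + 2)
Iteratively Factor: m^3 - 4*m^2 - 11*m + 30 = (m - 5)*(m^2 + m - 6) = (m - 5)*(m - 2)*(m + 3)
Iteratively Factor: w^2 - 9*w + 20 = (w - 4)*(w - 5)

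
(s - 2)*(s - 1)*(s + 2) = s^3 - s^2 - 4*s + 4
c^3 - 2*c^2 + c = c*(c - 1)^2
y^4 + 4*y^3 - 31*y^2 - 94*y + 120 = (y - 5)*(y - 1)*(y + 4)*(y + 6)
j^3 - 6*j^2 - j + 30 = (j - 5)*(j - 3)*(j + 2)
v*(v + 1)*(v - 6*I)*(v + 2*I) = v^4 + v^3 - 4*I*v^3 + 12*v^2 - 4*I*v^2 + 12*v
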